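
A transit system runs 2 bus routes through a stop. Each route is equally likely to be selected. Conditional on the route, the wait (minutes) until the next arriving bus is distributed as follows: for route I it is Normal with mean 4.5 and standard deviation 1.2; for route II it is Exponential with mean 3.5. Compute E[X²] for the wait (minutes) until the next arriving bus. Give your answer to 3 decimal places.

For each component E[X²] = Var + (mean)², giving I: 21.69; II: 24.5.
Overall E[X²] = 0.5·21.69 + 0.5·24.5 = 23.095.

23.095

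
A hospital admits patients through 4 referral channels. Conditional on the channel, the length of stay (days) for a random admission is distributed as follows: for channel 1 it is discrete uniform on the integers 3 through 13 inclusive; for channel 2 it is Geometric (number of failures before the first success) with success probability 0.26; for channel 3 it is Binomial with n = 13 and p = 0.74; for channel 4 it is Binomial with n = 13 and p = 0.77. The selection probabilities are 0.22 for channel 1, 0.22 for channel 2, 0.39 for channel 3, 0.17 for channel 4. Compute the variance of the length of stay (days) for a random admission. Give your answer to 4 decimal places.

Per component, 1: μ=8, E[X²]=74; 2: μ=2.84615, E[X²]=19.0473; 3: μ=9.62, E[X²]=95.0456; 4: μ=10.01, E[X²]=102.502.
E[X] = 0.22·8 + 0.22·2.84615 + 0.39·9.62 + 0.17·10.01 = 7.83965.
E[X²] = 0.22·74 + 0.22·19.0473 + 0.39·95.0456 + 0.17·102.502 = 74.9636.
Var(X) = E[X²] − (E[X])² = 74.9636 − 61.4602 = 13.5034.

13.5034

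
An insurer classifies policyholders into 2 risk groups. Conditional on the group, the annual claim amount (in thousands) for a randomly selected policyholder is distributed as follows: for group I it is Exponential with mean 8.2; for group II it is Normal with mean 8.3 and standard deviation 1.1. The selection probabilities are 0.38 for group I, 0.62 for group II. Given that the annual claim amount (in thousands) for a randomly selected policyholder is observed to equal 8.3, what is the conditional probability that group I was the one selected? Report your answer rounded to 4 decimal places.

0.0697

Likelihoods f(8.3 | ·): I: 0.0443196; II: 0.362675.
Posterior ∝ prior × likelihood. Numerator for I: 0.38·0.0443196 = 0.0168414.
Normalizing constant: 0.38·0.0443196 + 0.62·0.362675 = 0.2417.
P(I | observation) = 0.0168414 / 0.2417 = 0.0696791.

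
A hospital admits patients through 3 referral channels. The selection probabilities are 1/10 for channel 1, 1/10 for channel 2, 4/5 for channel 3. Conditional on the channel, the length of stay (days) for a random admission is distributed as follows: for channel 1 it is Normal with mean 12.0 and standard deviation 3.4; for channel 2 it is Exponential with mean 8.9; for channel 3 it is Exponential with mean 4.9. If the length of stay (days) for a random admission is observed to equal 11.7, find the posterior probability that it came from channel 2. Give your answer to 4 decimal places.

Likelihoods f(11.7 | ·): 1: 0.11688; 2: 0.0301775; 3: 0.018742.
Posterior ∝ prior × likelihood. Numerator for 2: 0.1·0.0301775 = 0.00301775.
Normalizing constant: 0.1·0.11688 + 0.1·0.0301775 + 0.8·0.018742 = 0.0296993.
P(2 | observation) = 0.00301775 / 0.0296993 = 0.10161.

0.1016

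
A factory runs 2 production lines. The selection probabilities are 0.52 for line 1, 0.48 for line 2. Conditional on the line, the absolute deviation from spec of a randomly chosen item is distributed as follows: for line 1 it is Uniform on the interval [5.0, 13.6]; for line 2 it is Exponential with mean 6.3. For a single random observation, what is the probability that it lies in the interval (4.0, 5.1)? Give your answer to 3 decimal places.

Conditional on each line, P(4.0 < X < 5.1): 1: 0.0116279; 2: 0.0849076.
By total probability, P(4.0 < X < 5.1) = 0.52·0.0116279 + 0.48·0.0849076 = 0.0468022.

0.047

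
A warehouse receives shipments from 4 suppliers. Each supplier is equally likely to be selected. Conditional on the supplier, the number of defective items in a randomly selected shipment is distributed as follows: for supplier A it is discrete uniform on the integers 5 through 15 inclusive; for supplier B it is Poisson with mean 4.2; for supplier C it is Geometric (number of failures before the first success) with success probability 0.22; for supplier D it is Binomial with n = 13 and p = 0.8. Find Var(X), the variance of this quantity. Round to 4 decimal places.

18.1811

Per component, A: μ=10, E[X²]=110; B: μ=4.2, E[X²]=21.84; C: μ=3.54545, E[X²]=28.686; D: μ=10.4, E[X²]=110.24.
E[X] = 0.25·10 + 0.25·4.2 + 0.25·3.54545 + 0.25·10.4 = 7.03636.
E[X²] = 0.25·110 + 0.25·21.84 + 0.25·28.686 + 0.25·110.24 = 67.6915.
Var(X) = E[X²] − (E[X])² = 67.6915 − 49.5104 = 18.1811.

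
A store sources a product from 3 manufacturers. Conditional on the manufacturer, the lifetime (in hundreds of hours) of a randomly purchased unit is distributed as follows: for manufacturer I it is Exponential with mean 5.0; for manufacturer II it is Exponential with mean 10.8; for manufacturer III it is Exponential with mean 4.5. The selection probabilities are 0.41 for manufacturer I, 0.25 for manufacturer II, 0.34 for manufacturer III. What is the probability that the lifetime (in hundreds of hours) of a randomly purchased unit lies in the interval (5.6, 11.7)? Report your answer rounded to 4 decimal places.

Conditional on each manufacturer, P(5.6 < X < 11.7): I: 0.229952; II: 0.256937; III: 0.213827.
By total probability, P(5.6 < X < 11.7) = 0.41·0.229952 + 0.25·0.256937 + 0.34·0.213827 = 0.231216.

0.2312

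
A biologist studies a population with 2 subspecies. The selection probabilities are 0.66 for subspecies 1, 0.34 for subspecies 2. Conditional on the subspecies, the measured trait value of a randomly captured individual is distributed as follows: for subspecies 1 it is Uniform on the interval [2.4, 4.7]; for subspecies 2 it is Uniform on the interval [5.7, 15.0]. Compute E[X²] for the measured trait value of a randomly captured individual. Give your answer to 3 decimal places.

For each component E[X²] = Var + (mean)², giving 1: 13.0433; 2: 114.33.
Overall E[X²] = 0.66·13.0433 + 0.34·114.33 = 47.4808.

47.481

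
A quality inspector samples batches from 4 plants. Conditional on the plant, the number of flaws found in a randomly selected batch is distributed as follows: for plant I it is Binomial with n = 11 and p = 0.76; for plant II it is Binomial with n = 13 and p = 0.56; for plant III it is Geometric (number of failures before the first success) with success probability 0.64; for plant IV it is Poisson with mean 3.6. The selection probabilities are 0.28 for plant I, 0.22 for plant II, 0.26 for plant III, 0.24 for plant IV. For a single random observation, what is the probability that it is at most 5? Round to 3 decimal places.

0.505

Conditional on each plant, P(X ≤ 5): I: 0.0283222; II: 0.160031; III: 0.997823; IV: 0.844119.
By total probability, P(X ≤ 5) = 0.28·0.0283222 + 0.22·0.160031 + 0.26·0.997823 + 0.24·0.844119 = 0.505159.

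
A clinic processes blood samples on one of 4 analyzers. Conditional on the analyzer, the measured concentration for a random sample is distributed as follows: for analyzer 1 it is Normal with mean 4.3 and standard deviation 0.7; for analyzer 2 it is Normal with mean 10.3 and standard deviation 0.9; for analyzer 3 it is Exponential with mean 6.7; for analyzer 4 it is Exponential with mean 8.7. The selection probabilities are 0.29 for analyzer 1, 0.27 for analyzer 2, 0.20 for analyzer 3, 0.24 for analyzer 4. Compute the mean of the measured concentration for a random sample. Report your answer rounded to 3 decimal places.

7.456

Component means — 1: 4.3; 2: 10.3; 3: 6.7; 4: 8.7.
E[X] = 0.29·4.3 + 0.27·10.3 + 0.2·6.7 + 0.24·8.7 = 7.456.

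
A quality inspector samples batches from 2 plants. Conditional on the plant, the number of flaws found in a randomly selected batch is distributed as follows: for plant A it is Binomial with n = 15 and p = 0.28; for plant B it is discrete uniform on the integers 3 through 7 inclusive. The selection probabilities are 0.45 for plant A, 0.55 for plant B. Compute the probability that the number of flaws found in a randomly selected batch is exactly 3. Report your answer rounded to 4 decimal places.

0.1972

Conditional on each plant, P(X = 3): A: 0.193854; B: 0.2.
By total probability, P(X = 3) = 0.45·0.193854 + 0.55·0.2 = 0.197234.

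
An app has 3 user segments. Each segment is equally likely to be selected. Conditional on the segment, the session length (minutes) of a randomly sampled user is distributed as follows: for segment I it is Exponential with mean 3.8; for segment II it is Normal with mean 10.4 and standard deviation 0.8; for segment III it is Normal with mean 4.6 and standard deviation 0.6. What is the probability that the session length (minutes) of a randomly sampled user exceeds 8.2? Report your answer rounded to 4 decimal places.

Conditional on each segment, P(X > 8.2): I: 0.115568; II: 0.99702; III: 9.86588e-10.
By total probability, P(X > 8.2) = 0.333333·0.115568 + 0.333333·0.99702 + 0.333333·9.86588e-10 = 0.370863.

0.3709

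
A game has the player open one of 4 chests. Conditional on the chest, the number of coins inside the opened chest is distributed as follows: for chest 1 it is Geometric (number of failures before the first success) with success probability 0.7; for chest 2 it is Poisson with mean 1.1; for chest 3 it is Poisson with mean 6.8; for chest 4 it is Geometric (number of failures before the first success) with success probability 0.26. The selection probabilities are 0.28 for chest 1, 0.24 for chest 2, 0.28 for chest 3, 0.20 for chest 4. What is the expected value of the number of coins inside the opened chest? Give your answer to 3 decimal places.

2.857

Component means — 1: 0.428571; 2: 1.1; 3: 6.8; 4: 2.84615.
E[X] = 0.28·0.428571 + 0.24·1.1 + 0.28·6.8 + 0.2·2.84615 = 2.85723.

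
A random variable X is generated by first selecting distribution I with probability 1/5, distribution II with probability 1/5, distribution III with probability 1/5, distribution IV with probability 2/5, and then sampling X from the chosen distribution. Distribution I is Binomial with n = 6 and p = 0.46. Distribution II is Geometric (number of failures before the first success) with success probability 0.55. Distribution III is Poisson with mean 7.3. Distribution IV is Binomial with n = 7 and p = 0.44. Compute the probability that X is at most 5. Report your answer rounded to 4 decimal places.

Conditional on each component, P(X ≤ 5): I: 0.990526; II: 0.991696; III: 0.264043; IV: 0.968362.
By total probability, P(X ≤ 5) = 0.2·0.990526 + 0.2·0.991696 + 0.2·0.264043 + 0.4·0.968362 = 0.836598.

0.8366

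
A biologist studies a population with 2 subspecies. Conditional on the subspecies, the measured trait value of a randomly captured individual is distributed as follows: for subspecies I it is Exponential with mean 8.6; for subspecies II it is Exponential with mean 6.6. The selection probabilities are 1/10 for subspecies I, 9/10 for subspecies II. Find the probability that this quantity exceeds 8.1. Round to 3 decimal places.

Conditional on each subspecies, P(X > 8.1): I: 0.389902; II: 0.293091.
By total probability, P(X > 8.1) = 0.1·0.389902 + 0.9·0.293091 = 0.302772.

0.303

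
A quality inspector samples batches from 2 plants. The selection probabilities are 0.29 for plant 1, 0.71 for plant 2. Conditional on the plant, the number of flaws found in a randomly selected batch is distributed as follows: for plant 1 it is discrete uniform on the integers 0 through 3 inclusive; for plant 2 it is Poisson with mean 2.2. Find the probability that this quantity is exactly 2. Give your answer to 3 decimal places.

Conditional on each plant, P(X = 2): 1: 0.25; 2: 0.268144.
By total probability, P(X = 2) = 0.29·0.25 + 0.71·0.268144 = 0.262882.

0.263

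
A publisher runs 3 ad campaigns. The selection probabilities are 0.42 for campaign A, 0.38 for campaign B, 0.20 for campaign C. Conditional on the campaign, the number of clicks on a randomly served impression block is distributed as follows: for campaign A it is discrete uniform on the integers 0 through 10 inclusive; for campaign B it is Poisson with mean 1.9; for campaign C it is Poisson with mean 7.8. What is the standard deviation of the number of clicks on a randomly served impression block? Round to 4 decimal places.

Per component, A: μ=5, E[X²]=35; B: μ=1.9, E[X²]=5.51; C: μ=7.8, E[X²]=68.64.
E[X] = 0.42·5 + 0.38·1.9 + 0.2·7.8 = 4.382.
E[X²] = 0.42·35 + 0.38·5.51 + 0.2·68.64 = 30.5218.
Var(X) = E[X²] − (E[X])² = 30.5218 − 19.2019 = 11.3199.
SD(X) = √11.3199 = 3.3645.

3.3645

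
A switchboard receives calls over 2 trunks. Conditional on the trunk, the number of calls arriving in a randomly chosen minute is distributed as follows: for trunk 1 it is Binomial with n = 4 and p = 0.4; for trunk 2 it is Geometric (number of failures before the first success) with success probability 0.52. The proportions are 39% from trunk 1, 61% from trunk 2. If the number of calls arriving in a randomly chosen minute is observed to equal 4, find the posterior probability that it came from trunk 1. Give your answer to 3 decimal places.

0.372

Likelihoods P(X=4 | ·): 1: 0.0256; 2: 0.0276038.
Posterior ∝ prior × likelihood. Numerator for 1: 0.39·0.0256 = 0.009984.
Normalizing constant: 0.39·0.0256 + 0.61·0.0276038 = 0.0268223.
P(1 | observation) = 0.009984 / 0.0268223 = 0.372228.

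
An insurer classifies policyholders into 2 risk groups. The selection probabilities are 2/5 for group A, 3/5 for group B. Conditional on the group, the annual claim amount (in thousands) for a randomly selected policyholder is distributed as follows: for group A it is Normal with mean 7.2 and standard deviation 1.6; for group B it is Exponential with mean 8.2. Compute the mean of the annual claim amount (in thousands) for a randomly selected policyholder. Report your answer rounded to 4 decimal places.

7.8000

Component means — A: 7.2; B: 8.2.
E[X] = 0.4·7.2 + 0.6·8.2 = 7.8.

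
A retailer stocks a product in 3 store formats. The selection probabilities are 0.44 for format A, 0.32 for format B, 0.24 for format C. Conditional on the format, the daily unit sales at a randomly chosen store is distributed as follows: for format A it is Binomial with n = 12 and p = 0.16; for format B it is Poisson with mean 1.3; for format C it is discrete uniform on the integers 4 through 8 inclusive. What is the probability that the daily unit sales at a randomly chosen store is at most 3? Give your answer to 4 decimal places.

0.6972

Conditional on each format, P(X ≤ 3): A: 0.888632; B: 0.956905; C: 0.
By total probability, P(X ≤ 3) = 0.44·0.888632 + 0.32·0.956905 + 0.24·0 = 0.697207.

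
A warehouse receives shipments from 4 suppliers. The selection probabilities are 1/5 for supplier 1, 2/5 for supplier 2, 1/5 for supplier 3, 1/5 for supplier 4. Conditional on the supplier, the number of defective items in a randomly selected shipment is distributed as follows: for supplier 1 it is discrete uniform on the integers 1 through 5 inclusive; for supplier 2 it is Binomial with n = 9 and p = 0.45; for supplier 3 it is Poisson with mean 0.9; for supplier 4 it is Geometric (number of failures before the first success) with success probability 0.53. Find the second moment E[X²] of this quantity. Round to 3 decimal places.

10.486

For each component E[X²] = Var + (mean)², giving 1: 11; 2: 18.63; 3: 1.71; 4: 2.45959.
Overall E[X²] = 0.2·11 + 0.4·18.63 + 0.2·1.71 + 0.2·2.45959 = 10.4859.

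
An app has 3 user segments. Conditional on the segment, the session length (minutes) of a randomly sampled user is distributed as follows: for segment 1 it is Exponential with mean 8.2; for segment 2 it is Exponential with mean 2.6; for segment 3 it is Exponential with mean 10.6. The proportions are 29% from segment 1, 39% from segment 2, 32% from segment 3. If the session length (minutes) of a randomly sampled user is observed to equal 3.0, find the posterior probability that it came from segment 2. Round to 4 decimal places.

0.5002

Likelihoods f(3.0 | ·): 1: 0.0845859; 2: 0.121316; 3: 0.0710854.
Posterior ∝ prior × likelihood. Numerator for 2: 0.39·0.121316 = 0.0473132.
Normalizing constant: 0.29·0.0845859 + 0.39·0.121316 + 0.32·0.0710854 = 0.0945904.
P(2 | observation) = 0.0473132 / 0.0945904 = 0.50019.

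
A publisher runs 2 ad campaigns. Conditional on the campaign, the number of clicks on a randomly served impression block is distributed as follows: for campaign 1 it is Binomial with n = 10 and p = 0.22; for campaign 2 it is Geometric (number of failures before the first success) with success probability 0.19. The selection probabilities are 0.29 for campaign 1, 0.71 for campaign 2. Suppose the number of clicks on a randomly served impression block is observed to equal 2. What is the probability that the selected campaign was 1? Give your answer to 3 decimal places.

0.494

Likelihoods P(X=2 | ·): 1: 0.298411; 2: 0.124659.
Posterior ∝ prior × likelihood. Numerator for 1: 0.29·0.298411 = 0.0865392.
Normalizing constant: 0.29·0.298411 + 0.71·0.124659 = 0.175047.
P(1 | observation) = 0.0865392 / 0.175047 = 0.494377.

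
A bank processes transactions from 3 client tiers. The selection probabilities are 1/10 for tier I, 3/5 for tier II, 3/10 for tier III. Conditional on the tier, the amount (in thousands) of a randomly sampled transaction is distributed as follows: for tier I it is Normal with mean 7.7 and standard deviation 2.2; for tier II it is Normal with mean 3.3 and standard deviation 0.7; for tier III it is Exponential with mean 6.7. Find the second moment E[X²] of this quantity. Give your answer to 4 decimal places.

40.1750

For each component E[X²] = Var + (mean)², giving I: 64.13; II: 11.38; III: 89.78.
Overall E[X²] = 0.1·64.13 + 0.6·11.38 + 0.3·89.78 = 40.175.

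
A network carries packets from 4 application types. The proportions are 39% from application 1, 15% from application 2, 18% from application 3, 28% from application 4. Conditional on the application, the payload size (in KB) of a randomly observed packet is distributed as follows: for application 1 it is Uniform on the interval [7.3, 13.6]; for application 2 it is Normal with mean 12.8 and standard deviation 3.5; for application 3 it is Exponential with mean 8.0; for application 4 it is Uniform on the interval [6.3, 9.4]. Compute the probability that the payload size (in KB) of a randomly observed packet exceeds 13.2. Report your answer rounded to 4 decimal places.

0.1275

Conditional on each application, P(X > 13.2): 1: 0.0634921; 2: 0.454506; 3: 0.19205; 4: 0.
By total probability, P(X > 13.2) = 0.39·0.0634921 + 0.15·0.454506 + 0.18·0.19205 + 0.28·0 = 0.127507.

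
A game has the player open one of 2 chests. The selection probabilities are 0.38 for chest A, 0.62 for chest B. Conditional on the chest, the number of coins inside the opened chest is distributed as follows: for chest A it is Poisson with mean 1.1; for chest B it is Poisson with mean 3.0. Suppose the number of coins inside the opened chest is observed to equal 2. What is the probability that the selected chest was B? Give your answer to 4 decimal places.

Likelihoods P(X=2 | ·): A: 0.201387; B: 0.224042.
Posterior ∝ prior × likelihood. Numerator for B: 0.62·0.224042 = 0.138906.
Normalizing constant: 0.38·0.201387 + 0.62·0.224042 = 0.215433.
P(B | observation) = 0.138906 / 0.215433 = 0.644776.

0.6448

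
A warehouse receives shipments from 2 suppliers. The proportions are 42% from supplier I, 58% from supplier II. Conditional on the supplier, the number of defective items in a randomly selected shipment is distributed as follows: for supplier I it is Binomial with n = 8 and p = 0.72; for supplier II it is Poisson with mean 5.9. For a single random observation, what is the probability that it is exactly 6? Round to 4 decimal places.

0.2215

Conditional on each supplier, P(X = 6): I: 0.305822; II: 0.160488.
By total probability, P(X = 6) = 0.42·0.305822 + 0.58·0.160488 = 0.221528.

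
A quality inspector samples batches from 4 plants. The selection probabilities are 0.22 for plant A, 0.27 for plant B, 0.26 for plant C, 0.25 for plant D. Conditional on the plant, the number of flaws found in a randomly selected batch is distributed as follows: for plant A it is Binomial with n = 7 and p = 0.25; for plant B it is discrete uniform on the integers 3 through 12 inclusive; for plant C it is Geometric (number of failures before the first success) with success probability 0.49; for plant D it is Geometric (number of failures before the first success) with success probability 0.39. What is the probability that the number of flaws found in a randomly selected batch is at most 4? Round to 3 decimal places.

Conditional on each plant, P(X ≤ 4): A: 0.987122; B: 0.2; C: 0.965497; D: 0.91554.
By total probability, P(X ≤ 4) = 0.22·0.987122 + 0.27·0.2 + 0.26·0.965497 + 0.25·0.91554 = 0.751081.

0.751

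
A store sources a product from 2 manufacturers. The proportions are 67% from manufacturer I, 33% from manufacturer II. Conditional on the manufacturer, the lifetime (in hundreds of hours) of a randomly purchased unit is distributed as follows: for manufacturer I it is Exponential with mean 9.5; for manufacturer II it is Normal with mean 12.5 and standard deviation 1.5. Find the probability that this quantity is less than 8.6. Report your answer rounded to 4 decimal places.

0.4006

Conditional on each manufacturer, P(X < 8.6): I: 0.595565; II: 0.00466119.
By total probability, P(X < 8.6) = 0.67·0.595565 + 0.33·0.00466119 = 0.400566.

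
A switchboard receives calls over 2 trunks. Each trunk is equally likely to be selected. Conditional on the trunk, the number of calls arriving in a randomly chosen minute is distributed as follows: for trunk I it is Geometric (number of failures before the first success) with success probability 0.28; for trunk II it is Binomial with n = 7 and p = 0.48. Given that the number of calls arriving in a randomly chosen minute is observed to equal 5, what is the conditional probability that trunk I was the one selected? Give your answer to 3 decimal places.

0.272

Likelihoods P(X=5 | ·): I: 0.0541777; II: 0.144688.
Posterior ∝ prior × likelihood. Numerator for I: 0.5·0.0541777 = 0.0270888.
Normalizing constant: 0.5·0.0541777 + 0.5·0.144688 = 0.0994328.
P(I | observation) = 0.0270888 / 0.0994328 = 0.272434.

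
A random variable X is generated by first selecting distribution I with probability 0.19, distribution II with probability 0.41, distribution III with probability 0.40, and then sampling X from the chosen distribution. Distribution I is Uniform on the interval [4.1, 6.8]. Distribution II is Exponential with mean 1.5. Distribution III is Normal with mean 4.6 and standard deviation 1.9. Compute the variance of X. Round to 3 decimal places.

5.328

Per component, I: μ=5.45, E[X²]=30.31; II: μ=1.5, E[X²]=4.5; III: μ=4.6, E[X²]=24.77.
E[X] = 0.19·5.45 + 0.41·1.5 + 0.4·4.6 = 3.4905.
E[X²] = 0.19·30.31 + 0.41·4.5 + 0.4·24.77 = 17.5119.
Var(X) = E[X²] − (E[X])² = 17.5119 − 12.1836 = 5.32831.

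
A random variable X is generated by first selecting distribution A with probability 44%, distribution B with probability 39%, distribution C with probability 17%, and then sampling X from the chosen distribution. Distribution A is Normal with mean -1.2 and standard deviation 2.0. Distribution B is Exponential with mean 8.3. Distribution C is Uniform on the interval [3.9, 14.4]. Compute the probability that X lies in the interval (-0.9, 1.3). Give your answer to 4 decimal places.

0.2038

Conditional on each component, P(-0.9 < X < 1.3): A: 0.334733; B: 0.144977; C: 0.
By total probability, P(-0.9 < X < 1.3) = 0.44·0.334733 + 0.39·0.144977 + 0.17·0 = 0.203823.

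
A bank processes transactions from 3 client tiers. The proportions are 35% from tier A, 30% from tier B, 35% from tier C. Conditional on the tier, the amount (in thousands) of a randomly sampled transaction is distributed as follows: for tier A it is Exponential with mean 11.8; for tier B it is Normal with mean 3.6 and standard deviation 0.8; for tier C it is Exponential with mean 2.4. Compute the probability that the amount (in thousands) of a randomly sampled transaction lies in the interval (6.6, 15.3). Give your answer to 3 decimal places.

Conditional on each tier, P(6.6 < X < 15.3): A: 0.298139; B: 8.84173e-05; C: 0.0622242.
By total probability, P(6.6 < X < 15.3) = 0.35·0.298139 + 0.3·8.84173e-05 + 0.35·0.0622242 = 0.126154.

0.126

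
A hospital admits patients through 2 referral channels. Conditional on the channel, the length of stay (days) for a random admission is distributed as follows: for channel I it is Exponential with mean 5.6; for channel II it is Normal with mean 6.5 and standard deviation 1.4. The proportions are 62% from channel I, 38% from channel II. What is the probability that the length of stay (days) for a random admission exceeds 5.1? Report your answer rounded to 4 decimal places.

Conditional on each channel, P(X > 5.1): I: 0.402237; II: 0.841345.
By total probability, P(X > 5.1) = 0.62·0.402237 + 0.38·0.841345 = 0.569098.

0.5691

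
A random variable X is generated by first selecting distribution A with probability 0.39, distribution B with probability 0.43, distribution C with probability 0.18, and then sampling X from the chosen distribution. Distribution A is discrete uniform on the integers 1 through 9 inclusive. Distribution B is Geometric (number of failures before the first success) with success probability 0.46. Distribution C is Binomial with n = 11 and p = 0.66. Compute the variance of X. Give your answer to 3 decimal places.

Per component, A: μ=5, E[X²]=31.6667; B: μ=1.17391, E[X²]=3.93006; C: μ=7.26, E[X²]=55.176.
E[X] = 0.39·5 + 0.43·1.17391 + 0.18·7.26 = 3.76158.
E[X²] = 0.39·31.6667 + 0.43·3.93006 + 0.18·55.176 = 23.9716.
Var(X) = E[X²] − (E[X])² = 23.9716 − 14.1495 = 9.8221.

9.822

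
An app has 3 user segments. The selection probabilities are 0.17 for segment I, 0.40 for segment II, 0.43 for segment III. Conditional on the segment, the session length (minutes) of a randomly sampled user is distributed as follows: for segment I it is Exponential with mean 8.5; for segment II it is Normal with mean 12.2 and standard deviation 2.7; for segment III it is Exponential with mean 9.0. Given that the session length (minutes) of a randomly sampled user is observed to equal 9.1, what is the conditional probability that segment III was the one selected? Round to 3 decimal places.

0.317

Likelihoods f(9.1 | ·): I: 0.0403302; II: 0.0764352; III: 0.0404238.
Posterior ∝ prior × likelihood. Numerator for III: 0.43·0.0404238 = 0.0173822.
Normalizing constant: 0.17·0.0403302 + 0.4·0.0764352 + 0.43·0.0404238 = 0.0548125.
P(III | observation) = 0.0173822 / 0.0548125 = 0.317122.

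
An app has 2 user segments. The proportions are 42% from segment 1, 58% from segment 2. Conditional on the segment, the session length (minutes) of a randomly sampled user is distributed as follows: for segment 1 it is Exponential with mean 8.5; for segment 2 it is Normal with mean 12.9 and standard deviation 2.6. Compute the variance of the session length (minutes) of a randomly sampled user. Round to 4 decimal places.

Per component, 1: μ=8.5, E[X²]=144.5; 2: μ=12.9, E[X²]=173.17.
E[X] = 0.42·8.5 + 0.58·12.9 = 11.052.
E[X²] = 0.42·144.5 + 0.58·173.17 = 161.129.
Var(X) = E[X²] − (E[X])² = 161.129 − 122.147 = 38.9819.

38.9819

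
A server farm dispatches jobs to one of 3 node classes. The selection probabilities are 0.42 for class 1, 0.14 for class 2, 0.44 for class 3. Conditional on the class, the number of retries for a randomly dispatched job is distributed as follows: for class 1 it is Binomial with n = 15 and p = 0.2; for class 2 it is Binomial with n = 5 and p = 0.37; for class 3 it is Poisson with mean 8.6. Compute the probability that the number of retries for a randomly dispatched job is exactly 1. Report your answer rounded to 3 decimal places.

Conditional on each class, P(X = 1): 1: 0.131941; 2: 0.29143; 3: 0.00158331.
By total probability, P(X = 1) = 0.42·0.131941 + 0.14·0.29143 + 0.44·0.00158331 = 0.0969122.

0.097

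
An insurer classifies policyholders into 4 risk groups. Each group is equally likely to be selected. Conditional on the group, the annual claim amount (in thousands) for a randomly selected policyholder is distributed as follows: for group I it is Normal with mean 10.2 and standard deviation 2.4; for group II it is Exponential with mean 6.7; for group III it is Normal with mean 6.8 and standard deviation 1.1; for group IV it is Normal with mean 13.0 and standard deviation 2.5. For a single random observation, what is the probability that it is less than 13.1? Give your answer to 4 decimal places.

0.8152

Conditional on each group, P(X < 13.1): I: 0.88654; II: 0.858467; III: 1; IV: 0.515953.
By total probability, P(X < 13.1) = 0.25·0.88654 + 0.25·0.858467 + 0.25·1 + 0.25·0.515953 = 0.81524.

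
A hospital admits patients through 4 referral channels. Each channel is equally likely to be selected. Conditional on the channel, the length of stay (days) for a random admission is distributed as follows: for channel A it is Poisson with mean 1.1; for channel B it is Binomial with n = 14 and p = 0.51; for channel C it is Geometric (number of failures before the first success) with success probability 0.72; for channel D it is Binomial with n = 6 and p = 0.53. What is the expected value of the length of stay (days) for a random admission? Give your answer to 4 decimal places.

Component means — A: 1.1; B: 7.14; C: 0.388889; D: 3.18.
E[X] = 0.25·1.1 + 0.25·7.14 + 0.25·0.388889 + 0.25·3.18 = 2.95222.

2.9522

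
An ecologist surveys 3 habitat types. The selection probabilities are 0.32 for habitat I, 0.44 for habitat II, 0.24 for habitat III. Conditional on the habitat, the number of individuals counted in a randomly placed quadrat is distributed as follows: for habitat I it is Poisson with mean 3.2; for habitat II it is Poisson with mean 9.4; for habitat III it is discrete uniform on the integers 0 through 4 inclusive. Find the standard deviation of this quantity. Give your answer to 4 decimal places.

Per component, I: μ=3.2, E[X²]=13.44; II: μ=9.4, E[X²]=97.76; III: μ=2, E[X²]=6.
E[X] = 0.32·3.2 + 0.44·9.4 + 0.24·2 = 5.64.
E[X²] = 0.32·13.44 + 0.44·97.76 + 0.24·6 = 48.7552.
Var(X) = E[X²] − (E[X])² = 48.7552 − 31.8096 = 16.9456.
SD(X) = √16.9456 = 4.1165.

4.1165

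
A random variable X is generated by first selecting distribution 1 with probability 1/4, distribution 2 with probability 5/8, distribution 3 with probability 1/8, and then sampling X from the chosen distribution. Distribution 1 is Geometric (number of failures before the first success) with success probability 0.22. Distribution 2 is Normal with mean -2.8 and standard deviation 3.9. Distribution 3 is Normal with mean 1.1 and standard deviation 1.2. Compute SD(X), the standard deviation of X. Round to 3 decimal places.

4.624

Per component, 1: μ=3.54545, E[X²]=28.686; 2: μ=-2.8, E[X²]=23.05; 3: μ=1.1, E[X²]=2.65.
E[X] = 0.25·3.54545 + 0.625·-2.8 + 0.125·1.1 = -0.726136.
E[X²] = 0.25·28.686 + 0.625·23.05 + 0.125·2.65 = 21.909.
Var(X) = E[X²] − (E[X])² = 21.909 − 0.527274 = 21.3817.
SD(X) = √21.3817 = 4.62404.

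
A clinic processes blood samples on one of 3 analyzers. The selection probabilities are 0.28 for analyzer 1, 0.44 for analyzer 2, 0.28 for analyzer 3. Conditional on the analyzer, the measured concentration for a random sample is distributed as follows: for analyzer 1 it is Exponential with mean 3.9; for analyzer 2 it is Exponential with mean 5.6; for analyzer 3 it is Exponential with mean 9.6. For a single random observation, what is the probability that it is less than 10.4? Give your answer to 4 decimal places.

Conditional on each analyzer, P(X < 10.4): 1: 0.930517; 2: 0.843882; 3: 0.661535.
By total probability, P(X < 10.4) = 0.28·0.930517 + 0.44·0.843882 + 0.28·0.661535 = 0.817082.

0.8171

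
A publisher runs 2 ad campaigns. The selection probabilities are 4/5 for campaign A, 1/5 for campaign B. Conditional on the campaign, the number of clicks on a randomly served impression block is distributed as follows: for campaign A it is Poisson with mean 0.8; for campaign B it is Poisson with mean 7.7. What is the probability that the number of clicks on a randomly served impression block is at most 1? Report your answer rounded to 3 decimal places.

Conditional on each campaign, P(X ≤ 1): A: 0.808792; B: 0.0039396.
By total probability, P(X ≤ 1) = 0.8·0.808792 + 0.2·0.0039396 = 0.647822.

0.648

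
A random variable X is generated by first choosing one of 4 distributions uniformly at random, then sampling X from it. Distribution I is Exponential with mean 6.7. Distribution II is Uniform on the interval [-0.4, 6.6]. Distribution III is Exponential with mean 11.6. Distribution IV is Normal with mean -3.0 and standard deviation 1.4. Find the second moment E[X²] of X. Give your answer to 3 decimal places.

For each component E[X²] = Var + (mean)², giving I: 89.78; II: 13.6933; III: 269.12; IV: 10.96.
Overall E[X²] = 0.25·89.78 + 0.25·13.6933 + 0.25·269.12 + 0.25·10.96 = 95.8883.

95.888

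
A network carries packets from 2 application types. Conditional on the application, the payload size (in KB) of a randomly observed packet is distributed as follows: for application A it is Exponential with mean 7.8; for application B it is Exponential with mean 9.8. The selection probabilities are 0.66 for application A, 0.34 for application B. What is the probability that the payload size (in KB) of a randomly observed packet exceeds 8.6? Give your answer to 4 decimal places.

Conditional on each application, P(X > 8.6): A: 0.332019; B: 0.4158.
By total probability, P(X > 8.6) = 0.66·0.332019 + 0.34·0.4158 = 0.360504.

0.3605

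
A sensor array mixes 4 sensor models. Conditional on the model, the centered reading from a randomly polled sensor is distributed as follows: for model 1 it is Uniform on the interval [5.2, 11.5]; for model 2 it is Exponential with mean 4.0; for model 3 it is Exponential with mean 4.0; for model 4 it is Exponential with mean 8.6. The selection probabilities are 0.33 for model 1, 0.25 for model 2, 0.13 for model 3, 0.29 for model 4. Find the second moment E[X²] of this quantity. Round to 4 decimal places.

For each component E[X²] = Var + (mean)², giving 1: 73.03; 2: 32; 3: 32; 4: 147.92.
Overall E[X²] = 0.33·73.03 + 0.25·32 + 0.13·32 + 0.29·147.92 = 79.1567.

79.1567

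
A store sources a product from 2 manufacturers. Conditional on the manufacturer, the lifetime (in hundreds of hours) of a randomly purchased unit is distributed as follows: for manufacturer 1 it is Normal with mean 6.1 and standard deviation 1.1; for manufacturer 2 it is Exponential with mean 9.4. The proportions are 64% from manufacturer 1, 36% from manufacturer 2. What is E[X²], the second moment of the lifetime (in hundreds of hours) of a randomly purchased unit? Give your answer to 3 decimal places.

88.208

For each component E[X²] = Var + (mean)², giving 1: 38.42; 2: 176.72.
Overall E[X²] = 0.64·38.42 + 0.36·176.72 = 88.208.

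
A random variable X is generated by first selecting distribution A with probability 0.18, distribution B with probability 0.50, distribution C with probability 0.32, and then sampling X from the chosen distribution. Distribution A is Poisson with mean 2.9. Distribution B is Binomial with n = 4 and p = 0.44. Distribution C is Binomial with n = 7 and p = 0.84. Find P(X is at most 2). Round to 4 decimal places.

Conditional on each component, P(X ≤ 2): A: 0.445963; B: 0.771707; C: 0.00165507.
By total probability, P(X ≤ 2) = 0.18·0.445963 + 0.5·0.771707 + 0.32·0.00165507 = 0.466656.

0.4667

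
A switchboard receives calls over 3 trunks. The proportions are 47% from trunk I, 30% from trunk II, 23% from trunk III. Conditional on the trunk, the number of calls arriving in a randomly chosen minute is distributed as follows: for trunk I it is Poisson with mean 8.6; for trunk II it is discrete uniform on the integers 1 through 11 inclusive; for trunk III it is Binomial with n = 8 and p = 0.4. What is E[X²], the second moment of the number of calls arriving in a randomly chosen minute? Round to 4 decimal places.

For each component E[X²] = Var + (mean)², giving I: 82.56; II: 46; III: 12.16.
Overall E[X²] = 0.47·82.56 + 0.3·46 + 0.23·12.16 = 55.4.

55.4000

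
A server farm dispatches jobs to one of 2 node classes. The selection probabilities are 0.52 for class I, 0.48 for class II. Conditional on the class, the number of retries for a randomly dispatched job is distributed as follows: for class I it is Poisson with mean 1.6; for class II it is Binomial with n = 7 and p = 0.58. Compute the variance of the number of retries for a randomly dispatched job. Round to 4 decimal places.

3.1610

Per component, I: μ=1.6, E[X²]=4.16; II: μ=4.06, E[X²]=18.1888.
E[X] = 0.52·1.6 + 0.48·4.06 = 2.7808.
E[X²] = 0.52·4.16 + 0.48·18.1888 = 10.8938.
Var(X) = E[X²] − (E[X])² = 10.8938 − 7.73285 = 3.16098.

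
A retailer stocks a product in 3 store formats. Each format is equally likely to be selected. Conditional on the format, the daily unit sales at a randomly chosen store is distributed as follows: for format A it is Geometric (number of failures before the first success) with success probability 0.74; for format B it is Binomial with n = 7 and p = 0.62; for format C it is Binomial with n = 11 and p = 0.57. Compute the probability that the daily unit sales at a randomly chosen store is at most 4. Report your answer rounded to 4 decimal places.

0.5585

Conditional on each format, P(X ≤ 4): A: 0.998812; B: 0.535887; C: 0.140832.
By total probability, P(X ≤ 4) = 0.333333·0.998812 + 0.333333·0.535887 + 0.333333·0.140832 = 0.55851.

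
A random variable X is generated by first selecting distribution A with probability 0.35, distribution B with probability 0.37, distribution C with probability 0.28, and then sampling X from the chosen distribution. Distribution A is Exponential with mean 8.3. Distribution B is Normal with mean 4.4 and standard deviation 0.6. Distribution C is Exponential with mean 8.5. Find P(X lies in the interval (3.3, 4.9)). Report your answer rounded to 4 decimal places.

0.3566

Conditional on each component, P(3.3 < X < 4.9): A: 0.11781; B: 0.764295; C: 0.116375.
By total probability, P(3.3 < X < 4.9) = 0.35·0.11781 + 0.37·0.764295 + 0.28·0.116375 = 0.356608.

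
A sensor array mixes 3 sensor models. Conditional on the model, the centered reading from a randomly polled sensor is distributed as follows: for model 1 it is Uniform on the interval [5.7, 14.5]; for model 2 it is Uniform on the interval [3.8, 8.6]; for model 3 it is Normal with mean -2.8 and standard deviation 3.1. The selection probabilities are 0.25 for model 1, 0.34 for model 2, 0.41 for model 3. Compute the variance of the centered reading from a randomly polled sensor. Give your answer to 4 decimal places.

Per component, 1: μ=10.1, E[X²]=108.463; 2: μ=6.2, E[X²]=40.36; 3: μ=-2.8, E[X²]=17.45.
E[X] = 0.25·10.1 + 0.34·6.2 + 0.41·-2.8 = 3.485.
E[X²] = 0.25·108.463 + 0.34·40.36 + 0.41·17.45 = 47.9927.
Var(X) = E[X²] − (E[X])² = 47.9927 − 12.1452 = 35.8475.

35.8475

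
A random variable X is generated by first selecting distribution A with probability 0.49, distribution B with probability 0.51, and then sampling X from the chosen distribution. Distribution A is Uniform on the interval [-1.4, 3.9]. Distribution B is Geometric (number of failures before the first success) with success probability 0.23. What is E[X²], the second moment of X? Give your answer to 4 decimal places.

For each component E[X²] = Var + (mean)², giving A: 3.90333; B: 25.7637.
Overall E[X²] = 0.49·3.90333 + 0.51·25.7637 = 15.0521.

15.0521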